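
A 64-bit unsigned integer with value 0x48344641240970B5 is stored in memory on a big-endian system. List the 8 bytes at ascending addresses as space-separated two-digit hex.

Split into bytes (most-significant first): 48 34 46 41 24 09 70 B5.
Big-endian: lowest address holds the most-significant byte.
So the memory order matches the most-significant-first order: 48 34 46 41 24 09 70 B5.

48 34 46 41 24 09 70 B5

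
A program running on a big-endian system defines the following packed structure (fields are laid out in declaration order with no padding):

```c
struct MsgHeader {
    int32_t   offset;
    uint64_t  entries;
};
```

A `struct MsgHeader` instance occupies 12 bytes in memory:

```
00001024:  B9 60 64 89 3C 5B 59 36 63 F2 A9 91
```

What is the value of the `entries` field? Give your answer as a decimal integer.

`entries` follows `offset` (4 bytes), so it starts at byte offset 4 and occupies 8 bytes.
Bytes at offsets 4..11: 3C 5B 59 36 63 F2 A9 91.
In big-endian order the high byte comes first in memory.
The bytes are already most-significant first: 0x3C5B593663F2A991.
0x3C5B593663F2A991 = 4349167955296299409.

4349167955296299409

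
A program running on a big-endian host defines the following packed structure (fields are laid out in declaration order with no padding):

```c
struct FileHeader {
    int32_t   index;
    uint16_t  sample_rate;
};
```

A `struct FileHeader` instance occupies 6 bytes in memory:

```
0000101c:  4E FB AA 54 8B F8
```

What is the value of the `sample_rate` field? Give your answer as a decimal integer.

35832

`sample_rate` follows `index` (4 bytes), so it starts at byte offset 4 and occupies 2 bytes.
Bytes at offsets 4..5: 8B F8.
In big-endian order the high byte comes first in memory.
The bytes are already most-significant first: 0x8BF8.
0x8BF8 = 35832.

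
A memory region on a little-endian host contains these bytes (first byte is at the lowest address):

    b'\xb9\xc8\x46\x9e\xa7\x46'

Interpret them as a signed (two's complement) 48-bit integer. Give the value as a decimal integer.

77685728921785

Little-endian stores the least-significant byte at the lowest address.
Reassemble most-significant byte first: 46 A7 9E 46 C8 B9 → 0x46A79E46C8B9.
0x46A79E46C8B9 = 77685728921785.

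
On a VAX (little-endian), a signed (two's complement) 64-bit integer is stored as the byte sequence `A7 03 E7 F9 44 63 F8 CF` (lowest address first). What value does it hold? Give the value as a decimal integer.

-3460907165732633689

In little-endian order the low byte comes first in memory.
Reassemble most-significant byte first: CF F8 63 44 F9 E7 03 A7 → 0xCFF86344F9E703A7.
Top bit is set, so as a signed 64-bit value this is 0xCFF86344F9E703A7 − 2^64 = -3460907165732633689.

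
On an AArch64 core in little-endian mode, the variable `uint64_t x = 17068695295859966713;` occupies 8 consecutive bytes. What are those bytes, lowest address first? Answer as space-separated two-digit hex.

17068695295859966713 in hexadecimal, padded to 64 bits, is 0xECE02FF0111D42F9.
Split into bytes (most-significant first): EC E0 2F F0 11 1D 42 F9.
In little-endian order the low byte comes first in memory.
So at ascending addresses the bytes are F9 42 1D 11 F0 2F E0 EC.

F9 42 1D 11 F0 2F E0 EC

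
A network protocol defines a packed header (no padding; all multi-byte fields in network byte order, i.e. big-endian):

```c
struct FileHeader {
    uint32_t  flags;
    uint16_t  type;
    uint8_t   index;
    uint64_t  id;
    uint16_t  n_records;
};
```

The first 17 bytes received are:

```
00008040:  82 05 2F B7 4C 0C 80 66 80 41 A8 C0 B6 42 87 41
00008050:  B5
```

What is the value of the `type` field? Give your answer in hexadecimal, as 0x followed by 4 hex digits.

`type` follows `flags` (4 bytes), so it starts at byte offset 4 and occupies 2 bytes.
Bytes at offsets 4..5: 4C 0C.
In big-endian order the high byte comes first in memory.
The bytes are already most-significant first: 0x4C0C.

0x4C0C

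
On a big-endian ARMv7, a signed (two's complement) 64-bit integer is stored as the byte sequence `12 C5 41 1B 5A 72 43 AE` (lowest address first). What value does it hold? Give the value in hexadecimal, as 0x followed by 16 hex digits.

Big-endian stores the most-significant byte at the lowest address.
The bytes are already most-significant first: 0x12C5411B5A7243AE.

0x12C5411B5A7243AE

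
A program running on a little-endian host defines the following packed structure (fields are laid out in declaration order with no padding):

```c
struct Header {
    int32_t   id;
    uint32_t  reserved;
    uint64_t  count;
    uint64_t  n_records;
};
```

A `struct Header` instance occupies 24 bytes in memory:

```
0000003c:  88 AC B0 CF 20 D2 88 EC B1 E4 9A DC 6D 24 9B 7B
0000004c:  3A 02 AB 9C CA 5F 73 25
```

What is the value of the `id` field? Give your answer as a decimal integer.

-810505080

`id` is the first field, at byte offset 0, occupying 4 bytes.
Bytes at offsets 0..3: 88 AC B0 CF.
Little-endian stores the least-significant byte at the lowest address.
Reassemble most-significant byte first: CF B0 AC 88 → 0xCFB0AC88.
Top bit is set, so as a signed 32-bit value this is 0xCFB0AC88 − 2^32 = -810505080.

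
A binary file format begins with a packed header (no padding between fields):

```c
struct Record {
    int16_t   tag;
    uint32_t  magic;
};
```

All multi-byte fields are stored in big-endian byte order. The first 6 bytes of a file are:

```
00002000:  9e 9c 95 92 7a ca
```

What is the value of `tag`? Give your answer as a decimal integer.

-24932

`tag` is the first field, at byte offset 0, occupying 2 bytes.
Bytes at offsets 0..1: 9E 9C.
Big-endian stores the most-significant byte at the lowest address.
The bytes are already most-significant first: 0x9E9C.
Top bit is set, so as a signed 16-bit value this is 0x9E9C − 2^16 = -24932.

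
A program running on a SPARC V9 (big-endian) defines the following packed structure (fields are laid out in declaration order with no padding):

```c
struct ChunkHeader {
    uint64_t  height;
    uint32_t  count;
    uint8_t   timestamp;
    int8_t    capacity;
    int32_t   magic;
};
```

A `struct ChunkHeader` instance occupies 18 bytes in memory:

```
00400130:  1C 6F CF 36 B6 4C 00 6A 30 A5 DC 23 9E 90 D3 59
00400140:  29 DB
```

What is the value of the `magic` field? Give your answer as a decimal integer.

-749131301

`magic` follows `height` (8 B), `count` (4 B), `timestamp` (1 B), `capacity` (1 B), so it starts at offset 8 + 4 + 1 + 1 = 14 and occupies 4 bytes.
Bytes at offsets 14..17: D3 59 29 DB.
In big-endian order the high byte comes first in memory.
The bytes are already most-significant first: 0xD35929DB.
Top bit is set, so as a signed 32-bit value this is 0xD35929DB − 2^32 = -749131301.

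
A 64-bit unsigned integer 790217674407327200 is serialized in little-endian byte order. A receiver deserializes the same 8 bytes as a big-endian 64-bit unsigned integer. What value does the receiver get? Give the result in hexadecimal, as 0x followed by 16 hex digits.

0xE0B548C2C96AF70A

790217674407327200 in 64-bit hexadecimal is 0x0AF76AC9C248B5E0.
Stored little-endian, the bytes at ascending addresses are E0 B5 48 C2 C9 6A F7 0A.
Read back as big-endian, the last byte is least significant, giving 0xE0B548C2C96AF70A.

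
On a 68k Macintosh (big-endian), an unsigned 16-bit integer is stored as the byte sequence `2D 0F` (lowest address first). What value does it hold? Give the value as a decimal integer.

11535

In big-endian order the high byte comes first in memory.
The bytes are already most-significant first: 0x2D0F.
0x2D0F = 11535.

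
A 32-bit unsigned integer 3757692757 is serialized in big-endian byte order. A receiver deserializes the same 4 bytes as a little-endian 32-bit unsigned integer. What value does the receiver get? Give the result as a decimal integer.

3757692757 in 32-bit hexadecimal is 0xDFF9D755.
Stored big-endian, the bytes at ascending addresses are DF F9 D7 55.
Read back as little-endian, the first byte is least significant, giving 0x55D7F9DF.
0x55D7F9DF = 1440217567.

1440217567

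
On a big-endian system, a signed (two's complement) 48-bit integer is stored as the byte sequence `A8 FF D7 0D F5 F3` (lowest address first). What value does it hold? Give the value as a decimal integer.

Big-endian: lowest address holds the most-significant byte.
The bytes are already most-significant first: 0xA8FFD70DF5F3.
Top bit is set, so as a signed 48-bit value this is 0xA8FFD70DF5F3 − 2^48 = -95658198567437.

-95658198567437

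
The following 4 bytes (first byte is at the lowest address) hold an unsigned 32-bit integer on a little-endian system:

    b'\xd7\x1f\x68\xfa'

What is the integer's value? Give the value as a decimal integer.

Little-endian: lowest address holds the least-significant byte.
Reassemble most-significant byte first: FA 68 1F D7 → 0xFA681FD7.
0xFA681FD7 = 4201127895.

4201127895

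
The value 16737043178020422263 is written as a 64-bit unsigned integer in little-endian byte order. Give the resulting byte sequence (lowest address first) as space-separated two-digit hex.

77 42 48 00 18 EC 45 E8

16737043178020422263 in hexadecimal, padded to 64 bits, is 0xE845EC1800484277.
Split into bytes (most-significant first): E8 45 EC 18 00 48 42 77.
Little-endian: lowest address holds the least-significant byte.
So at ascending addresses the bytes are 77 42 48 00 18 EC 45 E8.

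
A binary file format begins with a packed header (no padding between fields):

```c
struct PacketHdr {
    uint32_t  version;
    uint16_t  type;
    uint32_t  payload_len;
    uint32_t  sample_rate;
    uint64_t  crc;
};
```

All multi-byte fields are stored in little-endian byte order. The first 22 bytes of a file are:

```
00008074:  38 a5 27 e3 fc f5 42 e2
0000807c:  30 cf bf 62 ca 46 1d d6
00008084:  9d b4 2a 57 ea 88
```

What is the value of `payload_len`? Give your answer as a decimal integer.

`payload_len` follows `version` (4 B), `type` (2 B), so it starts at offset 4 + 2 = 6 and occupies 4 bytes.
Bytes at offsets 6..9: 42 E2 30 CF.
Little-endian stores the least-significant byte at the lowest address.
Reassemble most-significant byte first: CF 30 E2 42 → 0xCF30E242.
0xCF30E242 = 3476087362.

3476087362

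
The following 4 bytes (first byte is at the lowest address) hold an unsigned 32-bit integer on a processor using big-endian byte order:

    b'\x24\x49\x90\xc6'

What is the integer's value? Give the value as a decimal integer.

Big-endian stores the most-significant byte at the lowest address.
The bytes are already most-significant first: 0x244990C6.
0x244990C6 = 608800966.

608800966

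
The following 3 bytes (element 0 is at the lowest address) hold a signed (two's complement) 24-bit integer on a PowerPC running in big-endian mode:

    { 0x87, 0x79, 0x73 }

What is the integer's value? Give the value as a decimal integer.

-7898765

Big-endian: lowest address holds the most-significant byte.
The bytes are already most-significant first: 0x877973.
Top bit is set, so as a signed 24-bit value this is 0x877973 − 2^24 = -7898765.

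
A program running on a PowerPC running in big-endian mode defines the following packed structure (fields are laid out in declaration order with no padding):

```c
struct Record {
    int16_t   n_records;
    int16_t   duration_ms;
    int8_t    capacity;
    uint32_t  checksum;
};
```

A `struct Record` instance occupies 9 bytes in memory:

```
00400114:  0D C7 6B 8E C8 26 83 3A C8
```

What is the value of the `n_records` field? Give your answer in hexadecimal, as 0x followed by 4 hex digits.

0x0DC7

`n_records` is the first field, at byte offset 0, occupying 2 bytes.
Bytes at offsets 0..1: 0D C7.
In big-endian order the high byte comes first in memory.
The bytes are already most-significant first: 0x0DC7.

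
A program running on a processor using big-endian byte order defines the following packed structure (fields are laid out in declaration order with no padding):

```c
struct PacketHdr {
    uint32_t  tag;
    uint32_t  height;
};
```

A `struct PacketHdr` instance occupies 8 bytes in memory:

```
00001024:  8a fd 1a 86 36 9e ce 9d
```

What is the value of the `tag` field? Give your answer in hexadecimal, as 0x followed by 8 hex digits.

`tag` is the first field, at byte offset 0, occupying 4 bytes.
Bytes at offsets 0..3: 8A FD 1A 86.
Big-endian stores the most-significant byte at the lowest address.
The bytes are already most-significant first: 0x8AFD1A86.

0x8AFD1A86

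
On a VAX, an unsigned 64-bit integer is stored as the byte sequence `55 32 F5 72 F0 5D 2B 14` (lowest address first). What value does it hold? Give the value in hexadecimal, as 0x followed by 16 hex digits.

In little-endian order the low byte comes first in memory.
Reassemble most-significant byte first: 14 2B 5D F0 72 F5 32 55 → 0x142B5DF072F53255.

0x142B5DF072F53255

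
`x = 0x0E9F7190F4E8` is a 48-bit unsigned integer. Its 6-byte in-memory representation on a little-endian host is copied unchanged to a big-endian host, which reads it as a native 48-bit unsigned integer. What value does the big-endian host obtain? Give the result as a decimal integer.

Stored little-endian, the bytes at ascending addresses are E8 F4 90 71 9F 0E.
Read back as big-endian, the last byte is least significant, giving 0xE8F490719F0E.
0xE8F490719F0E = 256137093029646.

256137093029646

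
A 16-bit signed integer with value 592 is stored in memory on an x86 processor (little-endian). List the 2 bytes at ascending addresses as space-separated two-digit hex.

592 in hexadecimal, padded to 16 bits, is 0x0250.
Split into bytes (most-significant first): 02 50.
In little-endian order the low byte comes first in memory.
So at ascending addresses the bytes are 50 02.

50 02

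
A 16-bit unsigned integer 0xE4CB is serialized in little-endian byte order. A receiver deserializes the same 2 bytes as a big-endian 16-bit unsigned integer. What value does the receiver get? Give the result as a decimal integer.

Stored little-endian, the bytes at ascending addresses are CB E4.
Read back as big-endian, the last byte is least significant, giving 0xCBE4.
0xCBE4 = 52196.

52196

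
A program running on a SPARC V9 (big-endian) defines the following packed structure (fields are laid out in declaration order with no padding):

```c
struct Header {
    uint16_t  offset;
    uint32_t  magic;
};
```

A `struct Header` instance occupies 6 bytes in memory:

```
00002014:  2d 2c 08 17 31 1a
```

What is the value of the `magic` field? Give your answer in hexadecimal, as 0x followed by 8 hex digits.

`magic` follows `offset` (2 bytes), so it starts at byte offset 2 and occupies 4 bytes.
Bytes at offsets 2..5: 08 17 31 1A.
Big-endian stores the most-significant byte at the lowest address.
The bytes are already most-significant first: 0x0817311A.

0x0817311A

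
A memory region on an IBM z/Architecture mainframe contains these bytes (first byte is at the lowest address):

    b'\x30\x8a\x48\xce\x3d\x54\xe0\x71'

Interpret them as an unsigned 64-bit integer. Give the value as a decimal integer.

Big-endian stores the most-significant byte at the lowest address.
The bytes are already most-significant first: 0x308A48CE3D54E071.
0x308A48CE3D54E071 = 3497688111236046961.

3497688111236046961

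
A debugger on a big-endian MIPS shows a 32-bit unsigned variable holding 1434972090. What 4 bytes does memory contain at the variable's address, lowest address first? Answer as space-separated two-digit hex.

1434972090 in hexadecimal, padded to 32 bits, is 0x5587EFBA.
Split into bytes (most-significant first): 55 87 EF BA.
In big-endian order the high byte comes first in memory.
So the memory order matches the most-significant-first order: 55 87 EF BA.

55 87 EF BA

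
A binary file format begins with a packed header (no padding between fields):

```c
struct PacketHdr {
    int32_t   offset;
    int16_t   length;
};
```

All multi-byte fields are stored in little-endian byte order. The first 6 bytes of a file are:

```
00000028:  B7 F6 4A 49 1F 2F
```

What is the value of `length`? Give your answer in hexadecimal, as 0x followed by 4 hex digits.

0x2F1F

`length` follows `offset` (4 bytes), so it starts at byte offset 4 and occupies 2 bytes.
Bytes at offsets 4..5: 1F 2F.
In little-endian order the low byte comes first in memory.
Reassemble most-significant byte first: 2F 1F → 0x2F1F.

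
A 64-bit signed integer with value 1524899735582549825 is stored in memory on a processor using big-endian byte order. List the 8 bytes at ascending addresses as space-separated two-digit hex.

1524899735582549825 in hexadecimal, padded to 64 bits, is 0x1529883AF17C2741.
Split into bytes (most-significant first): 15 29 88 3A F1 7C 27 41.
Big-endian: lowest address holds the most-significant byte.
So the memory order matches the most-significant-first order: 15 29 88 3A F1 7C 27 41.

15 29 88 3A F1 7C 27 41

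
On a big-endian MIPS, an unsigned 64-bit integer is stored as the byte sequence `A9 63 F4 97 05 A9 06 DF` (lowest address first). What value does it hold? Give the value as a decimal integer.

Big-endian: lowest address holds the most-significant byte.
The bytes are already most-significant first: 0xA963F49705A906DF.
0xA963F49705A906DF = 12205868344576378591.

12205868344576378591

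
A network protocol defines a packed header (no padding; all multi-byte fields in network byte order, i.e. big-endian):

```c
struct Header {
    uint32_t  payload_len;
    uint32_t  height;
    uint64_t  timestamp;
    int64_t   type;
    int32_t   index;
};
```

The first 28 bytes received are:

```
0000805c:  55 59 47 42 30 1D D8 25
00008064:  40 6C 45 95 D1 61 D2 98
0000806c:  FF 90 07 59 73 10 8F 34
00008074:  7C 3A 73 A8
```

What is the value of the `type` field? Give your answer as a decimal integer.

-31517116627644620

`type` follows `payload_len` (4 B), `height` (4 B), `timestamp` (8 B), so it starts at offset 4 + 4 + 8 = 16 and occupies 8 bytes.
Bytes at offsets 16..23: FF 90 07 59 73 10 8F 34.
In big-endian order the high byte comes first in memory.
The bytes are already most-significant first: 0xFF90075973108F34.
Top bit is set, so as a signed 64-bit value this is 0xFF90075973108F34 − 2^64 = -31517116627644620.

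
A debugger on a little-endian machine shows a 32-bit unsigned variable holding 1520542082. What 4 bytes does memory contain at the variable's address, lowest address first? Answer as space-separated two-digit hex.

1520542082 in hexadecimal, padded to 32 bits, is 0x5AA1A182.
Split into bytes (most-significant first): 5A A1 A1 82.
Little-endian: lowest address holds the least-significant byte.
So at ascending addresses the bytes are 82 A1 A1 5A.

82 A1 A1 5A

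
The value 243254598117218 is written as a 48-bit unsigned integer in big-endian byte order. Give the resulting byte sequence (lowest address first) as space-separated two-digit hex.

243254598117218 in hexadecimal, padded to 48 bits, is 0xDD3D1FE92762.
Split into bytes (most-significant first): DD 3D 1F E9 27 62.
In big-endian order the high byte comes first in memory.
So the memory order matches the most-significant-first order: DD 3D 1F E9 27 62.

DD 3D 1F E9 27 62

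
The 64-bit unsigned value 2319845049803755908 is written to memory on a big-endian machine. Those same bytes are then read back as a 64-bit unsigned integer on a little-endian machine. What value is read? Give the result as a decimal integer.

2319845049803755908 in 64-bit hexadecimal is 0x2031BEC81F805184.
Stored big-endian, the bytes at ascending addresses are 20 31 BE C8 1F 80 51 84.
Read back as little-endian, the first byte is least significant, giving 0x8451801FC8BE3120.
0x8451801FC8BE3120 = 9534542760120299808.

9534542760120299808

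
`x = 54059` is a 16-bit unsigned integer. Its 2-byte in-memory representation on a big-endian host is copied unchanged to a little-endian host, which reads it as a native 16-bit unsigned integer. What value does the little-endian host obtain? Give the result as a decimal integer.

11219

54059 in 16-bit hexadecimal is 0xD32B.
Stored big-endian, the bytes at ascending addresses are D3 2B.
Read back as little-endian, the first byte is least significant, giving 0x2BD3.
0x2BD3 = 11219.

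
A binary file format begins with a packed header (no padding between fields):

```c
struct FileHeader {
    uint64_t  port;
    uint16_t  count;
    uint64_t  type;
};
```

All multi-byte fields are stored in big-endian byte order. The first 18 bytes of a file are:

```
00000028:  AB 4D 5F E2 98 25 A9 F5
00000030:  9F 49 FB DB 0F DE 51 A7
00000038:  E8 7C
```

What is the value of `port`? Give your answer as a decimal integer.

12343627580512250357

`port` is the first field, at byte offset 0, occupying 8 bytes.
Bytes at offsets 0..7: AB 4D 5F E2 98 25 A9 F5.
In big-endian order the high byte comes first in memory.
The bytes are already most-significant first: 0xAB4D5FE29825A9F5.
0xAB4D5FE29825A9F5 = 12343627580512250357.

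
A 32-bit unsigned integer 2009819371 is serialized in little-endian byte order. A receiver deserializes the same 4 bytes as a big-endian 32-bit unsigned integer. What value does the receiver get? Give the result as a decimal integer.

2009819371 in 32-bit hexadecimal is 0x77CB68EB.
Stored little-endian, the bytes at ascending addresses are EB 68 CB 77.
Read back as big-endian, the last byte is least significant, giving 0xEB68CB77.
0xEB68CB77 = 3949513591.

3949513591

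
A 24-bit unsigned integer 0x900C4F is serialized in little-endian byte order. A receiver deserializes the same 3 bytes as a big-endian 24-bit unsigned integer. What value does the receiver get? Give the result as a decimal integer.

Stored little-endian, the bytes at ascending addresses are 4F 0C 90.
Read back as big-endian, the last byte is least significant, giving 0x4F0C90.
0x4F0C90 = 5180560.

5180560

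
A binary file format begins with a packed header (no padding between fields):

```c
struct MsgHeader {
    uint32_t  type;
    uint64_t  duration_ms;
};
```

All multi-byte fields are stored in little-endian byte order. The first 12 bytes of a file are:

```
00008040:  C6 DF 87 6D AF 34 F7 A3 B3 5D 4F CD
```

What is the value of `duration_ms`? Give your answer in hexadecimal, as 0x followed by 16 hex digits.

`duration_ms` follows `type` (4 bytes), so it starts at byte offset 4 and occupies 8 bytes.
Bytes at offsets 4..11: AF 34 F7 A3 B3 5D 4F CD.
Little-endian stores the least-significant byte at the lowest address.
Reassemble most-significant byte first: CD 4F 5D B3 A3 F7 34 AF → 0xCD4F5DB3A3F734AF.

0xCD4F5DB3A3F734AF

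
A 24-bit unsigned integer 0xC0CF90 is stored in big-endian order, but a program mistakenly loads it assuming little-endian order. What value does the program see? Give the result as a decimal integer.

Stored big-endian, the bytes at ascending addresses are C0 CF 90.
Read back as little-endian, the first byte is least significant, giving 0x90CFC0.
0x90CFC0 = 9490368.

9490368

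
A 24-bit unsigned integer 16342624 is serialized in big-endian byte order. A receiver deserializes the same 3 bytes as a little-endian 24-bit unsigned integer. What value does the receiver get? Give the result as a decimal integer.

6315769

16342624 in 24-bit hexadecimal is 0xF95E60.
Stored big-endian, the bytes at ascending addresses are F9 5E 60.
Read back as little-endian, the first byte is least significant, giving 0x605EF9.
0x605EF9 = 6315769.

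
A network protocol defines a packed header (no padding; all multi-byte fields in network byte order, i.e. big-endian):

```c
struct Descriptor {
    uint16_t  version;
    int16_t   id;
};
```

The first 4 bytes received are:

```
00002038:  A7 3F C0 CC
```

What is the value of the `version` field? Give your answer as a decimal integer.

42815

`version` is the first field, at byte offset 0, occupying 2 bytes.
Bytes at offsets 0..1: A7 3F.
Big-endian: lowest address holds the most-significant byte.
The bytes are already most-significant first: 0xA73F.
0xA73F = 42815.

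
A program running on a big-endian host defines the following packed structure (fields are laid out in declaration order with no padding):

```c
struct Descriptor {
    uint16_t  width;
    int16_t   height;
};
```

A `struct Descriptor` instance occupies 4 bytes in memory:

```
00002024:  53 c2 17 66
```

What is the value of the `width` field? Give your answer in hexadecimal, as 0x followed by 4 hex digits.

0x53C2

`width` is the first field, at byte offset 0, occupying 2 bytes.
Bytes at offsets 0..1: 53 C2.
Big-endian stores the most-significant byte at the lowest address.
The bytes are already most-significant first: 0x53C2.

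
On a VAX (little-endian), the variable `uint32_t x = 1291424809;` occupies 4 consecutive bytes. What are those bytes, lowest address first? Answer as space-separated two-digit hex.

1291424809 in hexadecimal, padded to 32 bits, is 0x4CF99429.
Split into bytes (most-significant first): 4C F9 94 29.
Little-endian: lowest address holds the least-significant byte.
So at ascending addresses the bytes are 29 94 F9 4C.

29 94 F9 4C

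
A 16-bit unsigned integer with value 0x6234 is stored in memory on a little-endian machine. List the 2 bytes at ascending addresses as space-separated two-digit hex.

Split into bytes (most-significant first): 62 34.
Little-endian stores the least-significant byte at the lowest address.
So at ascending addresses the bytes are 34 62.

34 62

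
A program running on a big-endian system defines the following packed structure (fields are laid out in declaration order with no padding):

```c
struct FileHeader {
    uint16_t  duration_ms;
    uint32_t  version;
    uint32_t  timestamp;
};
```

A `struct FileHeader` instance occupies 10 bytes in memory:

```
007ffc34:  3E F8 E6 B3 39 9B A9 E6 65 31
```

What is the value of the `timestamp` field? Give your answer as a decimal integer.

2850448689

`timestamp` follows `duration_ms` (2 B), `version` (4 B), so it starts at offset 2 + 4 = 6 and occupies 4 bytes.
Bytes at offsets 6..9: A9 E6 65 31.
In big-endian order the high byte comes first in memory.
The bytes are already most-significant first: 0xA9E66531.
0xA9E66531 = 2850448689.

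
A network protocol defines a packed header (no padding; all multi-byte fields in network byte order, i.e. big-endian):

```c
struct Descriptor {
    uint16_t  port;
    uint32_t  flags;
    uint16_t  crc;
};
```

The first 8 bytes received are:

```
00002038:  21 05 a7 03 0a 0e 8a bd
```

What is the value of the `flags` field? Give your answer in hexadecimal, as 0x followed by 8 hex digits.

`flags` follows `port` (2 bytes), so it starts at byte offset 2 and occupies 4 bytes.
Bytes at offsets 2..5: A7 03 0A 0E.
Big-endian stores the most-significant byte at the lowest address.
The bytes are already most-significant first: 0xA7030A0E.

0xA7030A0E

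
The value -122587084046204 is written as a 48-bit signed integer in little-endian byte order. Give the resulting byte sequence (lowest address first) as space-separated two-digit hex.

Two's complement of -122587084046204 in 48 bits: 122587084046204 = 0x6F7E07993F7C; invert → 0x9081F866C083; add 1 → 0x9081F866C084.
Split into bytes (most-significant first): 90 81 F8 66 C0 84.
In little-endian order the low byte comes first in memory.
So at ascending addresses the bytes are 84 C0 66 F8 81 90.

84 C0 66 F8 81 90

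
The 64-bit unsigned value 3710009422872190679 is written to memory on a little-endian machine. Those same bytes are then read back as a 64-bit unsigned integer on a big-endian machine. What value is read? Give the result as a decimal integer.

15501010465262763059

3710009422872190679 in 64-bit hexadecimal is 0x337C99E9E3A61ED7.
Stored little-endian, the bytes at ascending addresses are D7 1E A6 E3 E9 99 7C 33.
Read back as big-endian, the last byte is least significant, giving 0xD71EA6E3E9997C33.
0xD71EA6E3E9997C33 = 15501010465262763059.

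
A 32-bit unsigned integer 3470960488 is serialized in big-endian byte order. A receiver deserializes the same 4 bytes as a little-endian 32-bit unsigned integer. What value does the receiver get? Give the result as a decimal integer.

1755833038

3470960488 in 32-bit hexadecimal is 0xCEE2A768.
Stored big-endian, the bytes at ascending addresses are CE E2 A7 68.
Read back as little-endian, the first byte is least significant, giving 0x68A7E2CE.
0x68A7E2CE = 1755833038.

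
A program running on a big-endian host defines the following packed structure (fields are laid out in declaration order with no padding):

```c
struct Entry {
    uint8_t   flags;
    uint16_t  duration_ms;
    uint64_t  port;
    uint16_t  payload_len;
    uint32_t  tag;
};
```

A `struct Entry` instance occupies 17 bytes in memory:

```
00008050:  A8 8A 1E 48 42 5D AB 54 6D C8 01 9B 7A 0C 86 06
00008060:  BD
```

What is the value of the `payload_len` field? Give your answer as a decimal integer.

39802

`payload_len` follows `flags` (1 B), `duration_ms` (2 B), `port` (8 B), so it starts at offset 1 + 2 + 8 = 11 and occupies 2 bytes.
Bytes at offsets 11..12: 9B 7A.
In big-endian order the high byte comes first in memory.
The bytes are already most-significant first: 0x9B7A.
0x9B7A = 39802.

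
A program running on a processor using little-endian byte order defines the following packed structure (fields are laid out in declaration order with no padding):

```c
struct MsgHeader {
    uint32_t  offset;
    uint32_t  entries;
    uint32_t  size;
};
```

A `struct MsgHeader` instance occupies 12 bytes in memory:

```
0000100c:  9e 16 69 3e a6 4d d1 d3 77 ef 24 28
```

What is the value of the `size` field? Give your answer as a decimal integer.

673509239

`size` follows `offset` (4 B), `entries` (4 B), so it starts at offset 4 + 4 = 8 and occupies 4 bytes.
Bytes at offsets 8..11: 77 EF 24 28.
Little-endian: lowest address holds the least-significant byte.
Reassemble most-significant byte first: 28 24 EF 77 → 0x2824EF77.
0x2824EF77 = 673509239.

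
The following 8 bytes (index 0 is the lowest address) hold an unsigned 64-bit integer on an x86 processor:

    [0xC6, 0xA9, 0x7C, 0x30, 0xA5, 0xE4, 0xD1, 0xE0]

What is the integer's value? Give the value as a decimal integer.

16199980732762597830

Little-endian: lowest address holds the least-significant byte.
Reassemble most-significant byte first: E0 D1 E4 A5 30 7C A9 C6 → 0xE0D1E4A5307CA9C6.
0xE0D1E4A5307CA9C6 = 16199980732762597830.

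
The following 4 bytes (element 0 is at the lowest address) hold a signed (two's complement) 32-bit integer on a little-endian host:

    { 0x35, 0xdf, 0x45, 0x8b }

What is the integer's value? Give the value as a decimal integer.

Little-endian: lowest address holds the least-significant byte.
Reassemble most-significant byte first: 8B 45 DF 35 → 0x8B45DF35.
Top bit is set, so as a signed 32-bit value this is 0x8B45DF35 − 2^32 = -1958355147.

-1958355147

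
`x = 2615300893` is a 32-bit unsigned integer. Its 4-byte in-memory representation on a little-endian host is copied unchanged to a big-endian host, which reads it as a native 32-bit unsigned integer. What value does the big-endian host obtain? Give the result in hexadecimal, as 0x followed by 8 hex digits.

2615300893 in 32-bit hexadecimal is 0x9BE2531D.
Stored little-endian, the bytes at ascending addresses are 1D 53 E2 9B.
Read back as big-endian, the last byte is least significant, giving 0x1D53E29B.

0x1D53E29B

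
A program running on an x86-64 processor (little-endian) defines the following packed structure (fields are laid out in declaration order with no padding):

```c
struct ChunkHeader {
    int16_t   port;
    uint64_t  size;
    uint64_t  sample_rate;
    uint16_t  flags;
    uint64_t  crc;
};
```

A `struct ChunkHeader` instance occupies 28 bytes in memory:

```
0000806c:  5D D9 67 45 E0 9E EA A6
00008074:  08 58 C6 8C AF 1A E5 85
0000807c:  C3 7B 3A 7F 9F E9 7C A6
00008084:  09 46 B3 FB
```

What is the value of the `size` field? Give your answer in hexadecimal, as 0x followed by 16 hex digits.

`size` follows `port` (2 bytes), so it starts at byte offset 2 and occupies 8 bytes.
Bytes at offsets 2..9: 67 45 E0 9E EA A6 08 58.
Little-endian: lowest address holds the least-significant byte.
Reassemble most-significant byte first: 58 08 A6 EA 9E E0 45 67 → 0x5808A6EA9EE04567.

0x5808A6EA9EE04567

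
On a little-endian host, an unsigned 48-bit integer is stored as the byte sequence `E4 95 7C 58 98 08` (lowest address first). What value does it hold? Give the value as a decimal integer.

9450412611044

In little-endian order the low byte comes first in memory.
Reassemble most-significant byte first: 08 98 58 7C 95 E4 → 0x0898587C95E4.
0x0898587C95E4 = 9450412611044.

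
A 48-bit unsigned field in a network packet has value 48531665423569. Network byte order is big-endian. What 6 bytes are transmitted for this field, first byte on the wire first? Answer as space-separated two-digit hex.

2C 23 A8 AD 8C D1

48531665423569 in hexadecimal, padded to 48 bits, is 0x2C23A8AD8CD1.
Split into bytes (most-significant first): 2C 23 A8 AD 8C D1.
Big-endian: lowest address holds the most-significant byte.
So the memory order matches the most-significant-first order: 2C 23 A8 AD 8C D1.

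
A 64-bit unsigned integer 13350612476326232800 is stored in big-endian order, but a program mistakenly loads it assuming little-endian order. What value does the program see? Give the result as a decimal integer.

13350612476326232800 in 64-bit hexadecimal is 0xB946E7500952C2E0.
Stored big-endian, the bytes at ascending addresses are B9 46 E7 50 09 52 C2 E0.
Read back as little-endian, the first byte is least significant, giving 0xE0C2520950E746B9.
0xE0C2520950E746B9 = 16195597409943242425.

16195597409943242425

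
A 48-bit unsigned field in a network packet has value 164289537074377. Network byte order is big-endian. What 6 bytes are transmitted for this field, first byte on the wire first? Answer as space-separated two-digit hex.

164289537074377 in hexadecimal, padded to 48 bits, is 0x956BA37F64C9.
Split into bytes (most-significant first): 95 6B A3 7F 64 C9.
Big-endian: lowest address holds the most-significant byte.
So the memory order matches the most-significant-first order: 95 6B A3 7F 64 C9.

95 6B A3 7F 64 C9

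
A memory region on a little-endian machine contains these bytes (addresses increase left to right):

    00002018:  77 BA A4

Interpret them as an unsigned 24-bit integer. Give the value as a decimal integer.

Little-endian: lowest address holds the least-significant byte.
Reassemble most-significant byte first: A4 BA 77 → 0xA4BA77.
0xA4BA77 = 10795639.

10795639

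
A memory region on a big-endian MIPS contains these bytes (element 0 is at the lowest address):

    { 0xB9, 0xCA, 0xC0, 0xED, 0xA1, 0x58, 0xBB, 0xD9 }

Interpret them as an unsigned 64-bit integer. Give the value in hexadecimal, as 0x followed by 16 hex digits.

0xB9CAC0EDA158BBD9

Big-endian: lowest address holds the most-significant byte.
The bytes are already most-significant first: 0xB9CAC0EDA158BBD9.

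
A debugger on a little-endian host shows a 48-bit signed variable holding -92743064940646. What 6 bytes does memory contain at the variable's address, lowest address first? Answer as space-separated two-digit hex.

Two's complement of -92743064940646 in 48 bits: 92743064940646 = 0x54596D70F066; invert → 0xABA6928F0F99; add 1 → 0xABA6928F0F9A.
Split into bytes (most-significant first): AB A6 92 8F 0F 9A.
Little-endian stores the least-significant byte at the lowest address.
So at ascending addresses the bytes are 9A 0F 8F 92 A6 AB.

9A 0F 8F 92 A6 AB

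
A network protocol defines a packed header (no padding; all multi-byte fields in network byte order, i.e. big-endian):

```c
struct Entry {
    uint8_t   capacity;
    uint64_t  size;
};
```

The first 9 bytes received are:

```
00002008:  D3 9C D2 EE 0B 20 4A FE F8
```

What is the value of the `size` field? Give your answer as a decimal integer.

`size` follows `capacity` (1 byte), so it starts at byte offset 1 and occupies 8 bytes.
Bytes at offsets 1..8: 9C D2 EE 0B 20 4A FE F8.
In big-endian order the high byte comes first in memory.
The bytes are already most-significant first: 0x9CD2EE0B204AFEF8.
0x9CD2EE0B204AFEF8 = 11300356146579832568.

11300356146579832568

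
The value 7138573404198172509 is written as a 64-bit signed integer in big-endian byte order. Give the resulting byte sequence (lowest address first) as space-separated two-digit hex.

63 11 4E B0 78 48 77 5D

7138573404198172509 in hexadecimal, padded to 64 bits, is 0x63114EB07848775D.
Split into bytes (most-significant first): 63 11 4E B0 78 48 77 5D.
Big-endian: lowest address holds the most-significant byte.
So the memory order matches the most-significant-first order: 63 11 4E B0 78 48 77 5D.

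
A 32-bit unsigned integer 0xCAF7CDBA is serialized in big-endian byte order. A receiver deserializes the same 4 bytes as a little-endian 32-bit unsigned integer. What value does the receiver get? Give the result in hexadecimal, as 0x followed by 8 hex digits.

Stored big-endian, the bytes at ascending addresses are CA F7 CD BA.
Read back as little-endian, the first byte is least significant, giving 0xBACDF7CA.

0xBACDF7CA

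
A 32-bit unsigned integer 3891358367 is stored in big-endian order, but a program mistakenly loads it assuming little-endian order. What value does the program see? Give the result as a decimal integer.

3891358367 in 32-bit hexadecimal is 0xE7F16A9F.
Stored big-endian, the bytes at ascending addresses are E7 F1 6A 9F.
Read back as little-endian, the first byte is least significant, giving 0x9F6AF1E7.
0x9F6AF1E7 = 2674586087.

2674586087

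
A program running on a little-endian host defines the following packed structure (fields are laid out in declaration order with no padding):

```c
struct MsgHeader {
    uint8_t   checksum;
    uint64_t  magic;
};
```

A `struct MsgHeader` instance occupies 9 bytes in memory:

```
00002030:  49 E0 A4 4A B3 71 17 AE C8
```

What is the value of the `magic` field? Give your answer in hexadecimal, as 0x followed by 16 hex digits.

0xC8AE1771B34AA4E0

`magic` follows `checksum` (1 byte), so it starts at byte offset 1 and occupies 8 bytes.
Bytes at offsets 1..8: E0 A4 4A B3 71 17 AE C8.
Little-endian stores the least-significant byte at the lowest address.
Reassemble most-significant byte first: C8 AE 17 71 B3 4A A4 E0 → 0xC8AE1771B34AA4E0.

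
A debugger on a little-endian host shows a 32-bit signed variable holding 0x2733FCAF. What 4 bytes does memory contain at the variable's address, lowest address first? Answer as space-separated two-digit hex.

AF FC 33 27

Split into bytes (most-significant first): 27 33 FC AF.
Little-endian stores the least-significant byte at the lowest address.
So at ascending addresses the bytes are AF FC 33 27.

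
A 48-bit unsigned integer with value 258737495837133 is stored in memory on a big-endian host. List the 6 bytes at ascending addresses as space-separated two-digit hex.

258737495837133 in hexadecimal, padded to 48 bits, is 0xEB52048789CD.
Split into bytes (most-significant first): EB 52 04 87 89 CD.
In big-endian order the high byte comes first in memory.
So the memory order matches the most-significant-first order: EB 52 04 87 89 CD.

EB 52 04 87 89 CD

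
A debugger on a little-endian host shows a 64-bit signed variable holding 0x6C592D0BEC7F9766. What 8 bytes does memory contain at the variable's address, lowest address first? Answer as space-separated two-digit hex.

Split into bytes (most-significant first): 6C 59 2D 0B EC 7F 97 66.
Little-endian stores the least-significant byte at the lowest address.
So at ascending addresses the bytes are 66 97 7F EC 0B 2D 59 6C.

66 97 7F EC 0B 2D 59 6C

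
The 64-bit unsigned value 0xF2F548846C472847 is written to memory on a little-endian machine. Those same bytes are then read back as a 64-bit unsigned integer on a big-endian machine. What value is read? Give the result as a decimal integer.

Stored little-endian, the bytes at ascending addresses are 47 28 47 6C 84 48 F5 F2.
Read back as big-endian, the last byte is least significant, giving 0x4728476C8448F5F2.
0x4728476C8448F5F2 = 5127426707162723826.

5127426707162723826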